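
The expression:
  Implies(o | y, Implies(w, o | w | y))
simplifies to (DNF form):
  True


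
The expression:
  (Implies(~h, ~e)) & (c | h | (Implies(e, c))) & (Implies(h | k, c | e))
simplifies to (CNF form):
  (e | ~e) & (h | ~e) & (c | e | ~e) & (c | e | ~h) & (c | e | ~k) & (c | h | ~e) & (c | h | ~h) & (c | h | ~k) & (e | ~e | ~h) & (e | ~e | ~k) & (h | ~e | ~h) & (h | ~e | ~k)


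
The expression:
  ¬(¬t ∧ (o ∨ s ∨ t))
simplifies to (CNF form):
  (t ∨ ¬o) ∧ (t ∨ ¬s)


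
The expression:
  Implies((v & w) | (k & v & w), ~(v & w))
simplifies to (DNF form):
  ~v | ~w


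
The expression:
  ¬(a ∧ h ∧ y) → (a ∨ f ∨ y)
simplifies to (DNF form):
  a ∨ f ∨ y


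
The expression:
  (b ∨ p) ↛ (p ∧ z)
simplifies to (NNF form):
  (b ∧ ¬p) ∨ (p ∧ ¬z)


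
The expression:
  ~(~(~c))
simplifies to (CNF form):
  ~c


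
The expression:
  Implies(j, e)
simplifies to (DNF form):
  e | ~j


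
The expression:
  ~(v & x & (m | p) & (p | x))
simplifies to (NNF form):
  ~v | ~x | (~m & ~p)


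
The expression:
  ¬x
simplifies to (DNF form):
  ¬x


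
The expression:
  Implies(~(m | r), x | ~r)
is always true.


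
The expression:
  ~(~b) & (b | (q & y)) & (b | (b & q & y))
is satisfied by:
  {b: True}


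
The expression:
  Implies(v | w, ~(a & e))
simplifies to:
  ~a | ~e | (~v & ~w)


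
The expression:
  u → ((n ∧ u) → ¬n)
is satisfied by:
  {u: False, n: False}
  {n: True, u: False}
  {u: True, n: False}


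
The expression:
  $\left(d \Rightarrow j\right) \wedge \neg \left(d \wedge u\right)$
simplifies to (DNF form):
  $\left(j \wedge \neg u\right) \vee \neg d$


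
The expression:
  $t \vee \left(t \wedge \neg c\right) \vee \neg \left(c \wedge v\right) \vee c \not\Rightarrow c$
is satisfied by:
  {t: True, v: False, c: False}
  {v: False, c: False, t: False}
  {c: True, t: True, v: False}
  {c: True, v: False, t: False}
  {t: True, v: True, c: False}
  {v: True, t: False, c: False}
  {c: True, v: True, t: True}


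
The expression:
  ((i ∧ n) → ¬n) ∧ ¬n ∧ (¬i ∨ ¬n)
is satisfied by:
  {n: False}


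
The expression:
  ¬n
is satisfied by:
  {n: False}


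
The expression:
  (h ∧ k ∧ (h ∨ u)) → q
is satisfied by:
  {q: True, h: False, k: False}
  {h: False, k: False, q: False}
  {q: True, k: True, h: False}
  {k: True, h: False, q: False}
  {q: True, h: True, k: False}
  {h: True, q: False, k: False}
  {q: True, k: True, h: True}


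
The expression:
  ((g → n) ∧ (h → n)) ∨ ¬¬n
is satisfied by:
  {n: True, h: False, g: False}
  {n: True, g: True, h: False}
  {n: True, h: True, g: False}
  {n: True, g: True, h: True}
  {g: False, h: False, n: False}


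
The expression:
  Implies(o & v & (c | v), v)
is always true.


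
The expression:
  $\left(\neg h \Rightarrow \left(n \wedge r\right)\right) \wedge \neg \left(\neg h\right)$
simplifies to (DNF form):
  $h$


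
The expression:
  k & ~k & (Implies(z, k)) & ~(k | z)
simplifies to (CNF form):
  False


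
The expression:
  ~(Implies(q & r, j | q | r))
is never true.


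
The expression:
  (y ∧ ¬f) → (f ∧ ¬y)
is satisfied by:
  {f: True, y: False}
  {y: False, f: False}
  {y: True, f: True}


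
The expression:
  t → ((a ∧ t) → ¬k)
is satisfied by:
  {k: False, t: False, a: False}
  {a: True, k: False, t: False}
  {t: True, k: False, a: False}
  {a: True, t: True, k: False}
  {k: True, a: False, t: False}
  {a: True, k: True, t: False}
  {t: True, k: True, a: False}


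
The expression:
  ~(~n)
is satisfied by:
  {n: True}


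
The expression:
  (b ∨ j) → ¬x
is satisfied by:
  {b: False, x: False, j: False}
  {j: True, b: False, x: False}
  {b: True, j: False, x: False}
  {j: True, b: True, x: False}
  {x: True, j: False, b: False}


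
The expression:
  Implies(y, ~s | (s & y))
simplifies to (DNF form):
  True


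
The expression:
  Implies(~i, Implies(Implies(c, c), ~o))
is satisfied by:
  {i: True, o: False}
  {o: False, i: False}
  {o: True, i: True}


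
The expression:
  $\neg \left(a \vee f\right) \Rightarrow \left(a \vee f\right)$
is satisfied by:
  {a: True, f: True}
  {a: True, f: False}
  {f: True, a: False}


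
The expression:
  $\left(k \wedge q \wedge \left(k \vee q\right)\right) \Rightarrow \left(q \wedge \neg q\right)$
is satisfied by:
  {k: False, q: False}
  {q: True, k: False}
  {k: True, q: False}


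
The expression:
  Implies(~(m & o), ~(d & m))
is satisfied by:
  {o: True, m: False, d: False}
  {m: False, d: False, o: False}
  {d: True, o: True, m: False}
  {d: True, m: False, o: False}
  {o: True, m: True, d: False}
  {m: True, o: False, d: False}
  {d: True, m: True, o: True}


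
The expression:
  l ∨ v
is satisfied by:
  {v: True, l: True}
  {v: True, l: False}
  {l: True, v: False}


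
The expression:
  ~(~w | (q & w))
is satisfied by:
  {w: True, q: False}


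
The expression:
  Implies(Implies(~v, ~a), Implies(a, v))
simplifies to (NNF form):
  True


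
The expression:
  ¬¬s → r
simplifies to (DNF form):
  r ∨ ¬s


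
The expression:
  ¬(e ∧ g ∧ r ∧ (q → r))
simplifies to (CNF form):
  ¬e ∨ ¬g ∨ ¬r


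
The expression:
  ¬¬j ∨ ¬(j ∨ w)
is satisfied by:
  {j: True, w: False}
  {w: False, j: False}
  {w: True, j: True}


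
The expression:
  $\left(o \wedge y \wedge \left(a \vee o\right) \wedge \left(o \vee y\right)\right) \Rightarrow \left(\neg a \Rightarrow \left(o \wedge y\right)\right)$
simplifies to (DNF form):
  $\text{True}$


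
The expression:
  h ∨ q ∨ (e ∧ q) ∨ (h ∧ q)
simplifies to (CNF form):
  h ∨ q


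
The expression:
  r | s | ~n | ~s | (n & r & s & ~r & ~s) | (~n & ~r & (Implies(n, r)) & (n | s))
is always true.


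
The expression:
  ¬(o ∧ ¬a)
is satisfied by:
  {a: True, o: False}
  {o: False, a: False}
  {o: True, a: True}


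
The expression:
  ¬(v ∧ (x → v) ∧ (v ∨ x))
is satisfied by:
  {v: False}


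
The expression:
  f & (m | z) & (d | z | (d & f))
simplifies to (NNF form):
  f & (d | z) & (m | z)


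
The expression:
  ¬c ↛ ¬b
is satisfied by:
  {b: True, c: False}


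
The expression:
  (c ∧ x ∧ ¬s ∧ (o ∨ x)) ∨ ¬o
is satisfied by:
  {x: True, c: True, o: False, s: False}
  {x: True, c: False, o: False, s: False}
  {c: True, s: False, x: False, o: False}
  {s: False, c: False, x: False, o: False}
  {s: True, x: True, c: True, o: False}
  {s: True, x: True, c: False, o: False}
  {s: True, c: True, x: False, o: False}
  {s: True, c: False, x: False, o: False}
  {o: True, x: True, c: True, s: False}


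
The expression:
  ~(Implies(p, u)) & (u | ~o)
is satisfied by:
  {p: True, u: False, o: False}


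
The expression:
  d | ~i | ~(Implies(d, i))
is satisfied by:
  {d: True, i: False}
  {i: False, d: False}
  {i: True, d: True}


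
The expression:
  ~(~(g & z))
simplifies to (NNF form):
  g & z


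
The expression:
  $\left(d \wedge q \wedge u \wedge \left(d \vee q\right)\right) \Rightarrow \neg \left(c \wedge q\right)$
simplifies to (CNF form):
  $\neg c \vee \neg d \vee \neg q \vee \neg u$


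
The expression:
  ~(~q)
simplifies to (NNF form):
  q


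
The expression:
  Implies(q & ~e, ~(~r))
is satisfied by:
  {r: True, e: True, q: False}
  {r: True, e: False, q: False}
  {e: True, r: False, q: False}
  {r: False, e: False, q: False}
  {r: True, q: True, e: True}
  {r: True, q: True, e: False}
  {q: True, e: True, r: False}


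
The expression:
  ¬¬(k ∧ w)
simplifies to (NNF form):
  k ∧ w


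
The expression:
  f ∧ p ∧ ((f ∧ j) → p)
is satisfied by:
  {p: True, f: True}


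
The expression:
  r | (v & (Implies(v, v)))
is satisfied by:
  {r: True, v: True}
  {r: True, v: False}
  {v: True, r: False}


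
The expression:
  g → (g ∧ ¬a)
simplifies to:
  ¬a ∨ ¬g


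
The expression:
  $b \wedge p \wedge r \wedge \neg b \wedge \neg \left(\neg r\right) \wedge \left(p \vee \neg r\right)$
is never true.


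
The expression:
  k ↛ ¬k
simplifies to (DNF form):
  k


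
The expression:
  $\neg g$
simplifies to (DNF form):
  $\neg g$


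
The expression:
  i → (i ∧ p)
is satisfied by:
  {p: True, i: False}
  {i: False, p: False}
  {i: True, p: True}


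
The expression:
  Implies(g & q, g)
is always true.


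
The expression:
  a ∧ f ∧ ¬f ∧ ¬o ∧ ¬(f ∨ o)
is never true.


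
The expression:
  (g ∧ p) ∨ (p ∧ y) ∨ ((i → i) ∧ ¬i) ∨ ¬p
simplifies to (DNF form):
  g ∨ y ∨ ¬i ∨ ¬p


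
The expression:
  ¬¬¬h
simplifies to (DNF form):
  ¬h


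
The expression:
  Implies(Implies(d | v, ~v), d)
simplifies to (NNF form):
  d | v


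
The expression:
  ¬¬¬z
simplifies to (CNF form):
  ¬z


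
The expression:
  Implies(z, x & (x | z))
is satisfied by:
  {x: True, z: False}
  {z: False, x: False}
  {z: True, x: True}


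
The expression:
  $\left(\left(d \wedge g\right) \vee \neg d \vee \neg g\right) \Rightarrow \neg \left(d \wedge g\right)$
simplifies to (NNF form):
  $\neg d \vee \neg g$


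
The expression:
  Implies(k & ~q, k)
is always true.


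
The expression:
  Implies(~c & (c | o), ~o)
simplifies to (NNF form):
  c | ~o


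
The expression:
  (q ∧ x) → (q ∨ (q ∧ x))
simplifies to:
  True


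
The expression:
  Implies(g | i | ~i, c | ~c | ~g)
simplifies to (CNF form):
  True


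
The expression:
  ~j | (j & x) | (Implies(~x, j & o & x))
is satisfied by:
  {x: True, j: False}
  {j: False, x: False}
  {j: True, x: True}


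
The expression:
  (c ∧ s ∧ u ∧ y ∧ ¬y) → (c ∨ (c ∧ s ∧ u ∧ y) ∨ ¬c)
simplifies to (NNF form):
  True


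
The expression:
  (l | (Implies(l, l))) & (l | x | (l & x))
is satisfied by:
  {x: True, l: True}
  {x: True, l: False}
  {l: True, x: False}


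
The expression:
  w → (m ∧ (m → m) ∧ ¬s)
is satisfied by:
  {m: True, s: False, w: False}
  {s: False, w: False, m: False}
  {m: True, s: True, w: False}
  {s: True, m: False, w: False}
  {w: True, m: True, s: False}


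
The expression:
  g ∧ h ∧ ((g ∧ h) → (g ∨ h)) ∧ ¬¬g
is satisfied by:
  {h: True, g: True}


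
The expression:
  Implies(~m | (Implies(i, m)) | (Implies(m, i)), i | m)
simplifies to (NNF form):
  i | m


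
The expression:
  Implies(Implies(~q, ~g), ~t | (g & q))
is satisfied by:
  {g: True, t: False}
  {t: False, g: False}
  {t: True, g: True}


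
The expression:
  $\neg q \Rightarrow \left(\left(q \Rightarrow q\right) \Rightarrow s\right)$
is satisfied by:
  {q: True, s: True}
  {q: True, s: False}
  {s: True, q: False}


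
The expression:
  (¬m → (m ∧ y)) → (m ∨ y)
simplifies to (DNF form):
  True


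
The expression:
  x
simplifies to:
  x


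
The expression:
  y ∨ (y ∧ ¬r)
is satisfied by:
  {y: True}


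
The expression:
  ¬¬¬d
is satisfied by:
  {d: False}


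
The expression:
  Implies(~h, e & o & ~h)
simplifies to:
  h | (e & o)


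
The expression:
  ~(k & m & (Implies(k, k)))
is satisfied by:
  {k: False, m: False}
  {m: True, k: False}
  {k: True, m: False}


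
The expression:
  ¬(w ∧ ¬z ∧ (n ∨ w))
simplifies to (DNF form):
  z ∨ ¬w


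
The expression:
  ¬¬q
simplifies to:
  q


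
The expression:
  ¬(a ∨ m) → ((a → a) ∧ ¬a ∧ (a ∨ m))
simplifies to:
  a ∨ m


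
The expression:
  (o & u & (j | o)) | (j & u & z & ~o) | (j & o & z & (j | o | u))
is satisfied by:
  {o: True, j: True, u: True, z: True}
  {o: True, j: True, u: True, z: False}
  {o: True, u: True, z: True, j: False}
  {o: True, u: True, z: False, j: False}
  {o: True, j: True, z: True, u: False}
  {j: True, u: True, z: True, o: False}


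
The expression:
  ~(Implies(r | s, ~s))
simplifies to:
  s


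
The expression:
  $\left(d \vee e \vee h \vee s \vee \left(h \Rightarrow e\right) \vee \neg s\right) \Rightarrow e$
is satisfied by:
  {e: True}


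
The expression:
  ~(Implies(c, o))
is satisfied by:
  {c: True, o: False}


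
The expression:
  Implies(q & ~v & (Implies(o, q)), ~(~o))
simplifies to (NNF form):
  o | v | ~q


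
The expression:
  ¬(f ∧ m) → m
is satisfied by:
  {m: True}


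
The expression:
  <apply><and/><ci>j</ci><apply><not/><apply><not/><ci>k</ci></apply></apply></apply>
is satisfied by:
  {j: True, k: True}


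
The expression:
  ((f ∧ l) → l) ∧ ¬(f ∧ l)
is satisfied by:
  {l: False, f: False}
  {f: True, l: False}
  {l: True, f: False}


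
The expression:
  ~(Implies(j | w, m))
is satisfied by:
  {w: True, j: True, m: False}
  {w: True, j: False, m: False}
  {j: True, w: False, m: False}


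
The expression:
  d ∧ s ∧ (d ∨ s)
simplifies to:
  d ∧ s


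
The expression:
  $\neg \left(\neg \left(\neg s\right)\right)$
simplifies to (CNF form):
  $\neg s$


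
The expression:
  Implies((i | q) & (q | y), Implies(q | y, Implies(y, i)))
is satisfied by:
  {i: True, q: False, y: False}
  {q: False, y: False, i: False}
  {i: True, y: True, q: False}
  {y: True, q: False, i: False}
  {i: True, q: True, y: False}
  {q: True, i: False, y: False}
  {i: True, y: True, q: True}


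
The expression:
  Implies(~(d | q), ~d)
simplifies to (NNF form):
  True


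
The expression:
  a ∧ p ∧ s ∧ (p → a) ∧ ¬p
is never true.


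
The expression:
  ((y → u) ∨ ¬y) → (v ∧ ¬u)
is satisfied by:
  {y: True, v: True, u: False}
  {y: True, u: False, v: False}
  {v: True, u: False, y: False}


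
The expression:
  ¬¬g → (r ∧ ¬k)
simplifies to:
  (r ∧ ¬k) ∨ ¬g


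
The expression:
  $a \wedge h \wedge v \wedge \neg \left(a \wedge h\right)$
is never true.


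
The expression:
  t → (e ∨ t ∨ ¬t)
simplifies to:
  True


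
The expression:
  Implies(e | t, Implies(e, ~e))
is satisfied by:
  {e: False}


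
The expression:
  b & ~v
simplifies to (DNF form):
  b & ~v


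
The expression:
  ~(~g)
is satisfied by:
  {g: True}


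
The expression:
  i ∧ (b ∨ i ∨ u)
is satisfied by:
  {i: True}


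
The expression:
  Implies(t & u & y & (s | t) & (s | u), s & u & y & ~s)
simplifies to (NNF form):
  ~t | ~u | ~y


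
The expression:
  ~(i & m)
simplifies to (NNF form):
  ~i | ~m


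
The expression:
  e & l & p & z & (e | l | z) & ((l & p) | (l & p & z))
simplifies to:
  e & l & p & z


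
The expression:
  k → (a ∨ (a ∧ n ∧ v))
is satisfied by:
  {a: True, k: False}
  {k: False, a: False}
  {k: True, a: True}


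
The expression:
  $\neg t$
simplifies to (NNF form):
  $\neg t$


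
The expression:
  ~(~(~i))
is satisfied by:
  {i: False}


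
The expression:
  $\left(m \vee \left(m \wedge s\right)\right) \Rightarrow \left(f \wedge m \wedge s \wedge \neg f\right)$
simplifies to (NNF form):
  $\neg m$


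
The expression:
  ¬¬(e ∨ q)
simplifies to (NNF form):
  e ∨ q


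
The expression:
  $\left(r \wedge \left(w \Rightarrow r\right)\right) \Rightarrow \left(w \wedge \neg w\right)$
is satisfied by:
  {r: False}


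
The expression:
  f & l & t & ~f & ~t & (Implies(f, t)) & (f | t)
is never true.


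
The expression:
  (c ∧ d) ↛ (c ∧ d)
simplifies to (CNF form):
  False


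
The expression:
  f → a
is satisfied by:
  {a: True, f: False}
  {f: False, a: False}
  {f: True, a: True}


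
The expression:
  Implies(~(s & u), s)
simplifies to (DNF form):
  s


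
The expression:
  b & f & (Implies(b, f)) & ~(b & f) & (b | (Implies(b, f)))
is never true.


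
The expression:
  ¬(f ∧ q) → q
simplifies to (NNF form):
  q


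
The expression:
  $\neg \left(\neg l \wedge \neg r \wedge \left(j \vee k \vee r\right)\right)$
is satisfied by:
  {r: True, l: True, k: False, j: False}
  {j: True, r: True, l: True, k: False}
  {r: True, l: True, k: True, j: False}
  {j: True, r: True, l: True, k: True}
  {r: True, k: False, l: False, j: False}
  {r: True, j: True, k: False, l: False}
  {r: True, k: True, l: False, j: False}
  {r: True, j: True, k: True, l: False}
  {l: True, j: False, k: False, r: False}
  {j: True, l: True, k: False, r: False}
  {l: True, k: True, j: False, r: False}
  {j: True, l: True, k: True, r: False}
  {j: False, k: False, l: False, r: False}


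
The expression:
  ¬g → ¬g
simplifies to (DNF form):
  True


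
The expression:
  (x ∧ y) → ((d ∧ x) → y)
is always true.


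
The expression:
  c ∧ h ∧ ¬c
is never true.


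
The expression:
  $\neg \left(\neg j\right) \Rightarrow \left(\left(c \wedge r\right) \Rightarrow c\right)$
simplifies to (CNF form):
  $\text{True}$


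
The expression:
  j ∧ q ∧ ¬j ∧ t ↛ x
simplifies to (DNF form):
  False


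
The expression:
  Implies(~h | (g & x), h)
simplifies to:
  h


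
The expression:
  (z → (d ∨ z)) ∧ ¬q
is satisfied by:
  {q: False}


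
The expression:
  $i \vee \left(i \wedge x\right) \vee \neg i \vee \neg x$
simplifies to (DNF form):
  $\text{True}$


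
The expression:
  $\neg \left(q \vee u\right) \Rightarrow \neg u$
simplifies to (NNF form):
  $\text{True}$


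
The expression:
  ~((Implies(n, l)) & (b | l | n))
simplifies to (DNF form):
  (n & ~l) | (~b & ~l)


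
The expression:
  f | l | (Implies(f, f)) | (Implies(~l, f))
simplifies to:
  True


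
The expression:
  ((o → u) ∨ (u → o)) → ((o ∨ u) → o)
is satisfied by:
  {o: True, u: False}
  {u: False, o: False}
  {u: True, o: True}


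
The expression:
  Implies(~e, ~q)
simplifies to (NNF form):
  e | ~q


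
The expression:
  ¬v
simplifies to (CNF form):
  ¬v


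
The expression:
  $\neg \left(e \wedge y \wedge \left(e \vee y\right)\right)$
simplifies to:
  $\neg e \vee \neg y$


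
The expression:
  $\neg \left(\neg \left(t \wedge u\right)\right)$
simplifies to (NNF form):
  $t \wedge u$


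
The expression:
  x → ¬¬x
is always true.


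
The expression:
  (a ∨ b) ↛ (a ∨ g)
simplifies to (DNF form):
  b ∧ ¬a ∧ ¬g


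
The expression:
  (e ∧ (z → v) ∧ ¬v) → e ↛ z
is always true.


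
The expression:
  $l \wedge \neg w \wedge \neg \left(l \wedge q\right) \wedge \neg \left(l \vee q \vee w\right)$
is never true.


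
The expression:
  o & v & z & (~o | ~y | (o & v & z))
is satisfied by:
  {z: True, o: True, v: True}


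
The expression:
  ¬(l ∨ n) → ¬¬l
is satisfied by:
  {n: True, l: True}
  {n: True, l: False}
  {l: True, n: False}


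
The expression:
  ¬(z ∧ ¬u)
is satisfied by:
  {u: True, z: False}
  {z: False, u: False}
  {z: True, u: True}


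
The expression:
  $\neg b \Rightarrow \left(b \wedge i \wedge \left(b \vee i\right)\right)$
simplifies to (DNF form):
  $b$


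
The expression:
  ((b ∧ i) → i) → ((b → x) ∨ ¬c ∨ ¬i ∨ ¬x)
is always true.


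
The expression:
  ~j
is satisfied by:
  {j: False}


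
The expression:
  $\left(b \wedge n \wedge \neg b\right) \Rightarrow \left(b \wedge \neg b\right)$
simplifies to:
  $\text{True}$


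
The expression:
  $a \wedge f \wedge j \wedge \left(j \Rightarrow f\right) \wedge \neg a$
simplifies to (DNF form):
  $\text{False}$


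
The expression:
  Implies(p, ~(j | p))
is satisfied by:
  {p: False}


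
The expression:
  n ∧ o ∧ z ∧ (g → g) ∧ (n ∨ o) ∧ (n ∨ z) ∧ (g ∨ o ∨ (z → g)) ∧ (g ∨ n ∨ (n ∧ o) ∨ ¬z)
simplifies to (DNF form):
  n ∧ o ∧ z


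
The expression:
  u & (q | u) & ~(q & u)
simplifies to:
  u & ~q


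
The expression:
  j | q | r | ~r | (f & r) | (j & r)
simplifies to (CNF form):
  True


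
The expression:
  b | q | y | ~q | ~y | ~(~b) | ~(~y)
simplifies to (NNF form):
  True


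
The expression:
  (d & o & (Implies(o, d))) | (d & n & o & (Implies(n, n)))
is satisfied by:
  {d: True, o: True}


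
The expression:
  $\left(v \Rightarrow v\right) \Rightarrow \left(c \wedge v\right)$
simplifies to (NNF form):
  $c \wedge v$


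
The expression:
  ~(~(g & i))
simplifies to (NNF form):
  g & i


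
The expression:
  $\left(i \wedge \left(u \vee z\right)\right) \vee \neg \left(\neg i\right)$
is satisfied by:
  {i: True}


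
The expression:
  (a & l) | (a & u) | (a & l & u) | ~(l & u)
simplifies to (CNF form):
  a | ~l | ~u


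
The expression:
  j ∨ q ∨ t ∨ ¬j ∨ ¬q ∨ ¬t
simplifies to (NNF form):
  True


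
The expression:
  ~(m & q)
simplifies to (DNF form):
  ~m | ~q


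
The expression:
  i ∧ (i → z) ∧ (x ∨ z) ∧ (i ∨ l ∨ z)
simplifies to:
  i ∧ z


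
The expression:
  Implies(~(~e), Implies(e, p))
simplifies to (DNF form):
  p | ~e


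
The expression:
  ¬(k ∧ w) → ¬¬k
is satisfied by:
  {k: True}


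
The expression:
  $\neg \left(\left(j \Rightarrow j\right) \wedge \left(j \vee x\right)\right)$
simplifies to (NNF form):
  $\neg j \wedge \neg x$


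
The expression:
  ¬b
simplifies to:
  ¬b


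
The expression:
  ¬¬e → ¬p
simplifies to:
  ¬e ∨ ¬p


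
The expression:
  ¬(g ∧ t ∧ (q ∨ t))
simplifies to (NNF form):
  ¬g ∨ ¬t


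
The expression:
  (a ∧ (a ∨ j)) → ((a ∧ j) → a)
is always true.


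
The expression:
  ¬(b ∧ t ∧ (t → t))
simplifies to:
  ¬b ∨ ¬t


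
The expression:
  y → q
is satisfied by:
  {q: True, y: False}
  {y: False, q: False}
  {y: True, q: True}


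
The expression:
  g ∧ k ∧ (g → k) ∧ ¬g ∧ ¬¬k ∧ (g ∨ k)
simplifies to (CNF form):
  False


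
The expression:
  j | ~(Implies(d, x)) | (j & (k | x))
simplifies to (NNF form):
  j | (d & ~x)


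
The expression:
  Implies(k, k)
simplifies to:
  True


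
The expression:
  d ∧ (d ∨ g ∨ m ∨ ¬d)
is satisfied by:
  {d: True}


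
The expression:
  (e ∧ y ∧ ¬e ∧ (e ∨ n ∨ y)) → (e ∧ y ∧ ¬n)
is always true.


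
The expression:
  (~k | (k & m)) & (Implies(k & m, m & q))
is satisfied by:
  {q: True, m: True, k: False}
  {q: True, m: False, k: False}
  {m: True, q: False, k: False}
  {q: False, m: False, k: False}
  {q: True, k: True, m: True}


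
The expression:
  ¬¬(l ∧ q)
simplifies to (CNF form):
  l ∧ q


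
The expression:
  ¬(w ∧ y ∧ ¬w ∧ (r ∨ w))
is always true.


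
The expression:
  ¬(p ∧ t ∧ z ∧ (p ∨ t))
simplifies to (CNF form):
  ¬p ∨ ¬t ∨ ¬z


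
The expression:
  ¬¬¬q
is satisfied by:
  {q: False}


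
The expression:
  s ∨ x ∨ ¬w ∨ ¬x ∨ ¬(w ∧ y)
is always true.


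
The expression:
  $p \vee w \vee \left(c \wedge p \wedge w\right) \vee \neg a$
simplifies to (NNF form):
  $p \vee w \vee \neg a$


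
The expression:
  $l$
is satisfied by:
  {l: True}


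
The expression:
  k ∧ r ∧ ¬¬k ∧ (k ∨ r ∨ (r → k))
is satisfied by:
  {r: True, k: True}


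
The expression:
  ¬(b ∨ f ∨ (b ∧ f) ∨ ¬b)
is never true.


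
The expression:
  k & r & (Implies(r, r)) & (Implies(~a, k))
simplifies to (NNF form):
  k & r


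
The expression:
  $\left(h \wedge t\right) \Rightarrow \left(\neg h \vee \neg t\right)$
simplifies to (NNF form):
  $\neg h \vee \neg t$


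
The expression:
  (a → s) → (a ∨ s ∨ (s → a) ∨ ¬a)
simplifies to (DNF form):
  True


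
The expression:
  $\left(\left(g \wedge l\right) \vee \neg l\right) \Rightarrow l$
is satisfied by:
  {l: True}


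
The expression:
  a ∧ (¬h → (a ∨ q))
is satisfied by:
  {a: True}


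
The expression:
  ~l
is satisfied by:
  {l: False}


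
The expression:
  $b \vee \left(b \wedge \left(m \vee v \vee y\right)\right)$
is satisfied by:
  {b: True}


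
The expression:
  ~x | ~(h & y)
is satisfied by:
  {x: False, y: False, h: False}
  {h: True, x: False, y: False}
  {y: True, x: False, h: False}
  {h: True, y: True, x: False}
  {x: True, h: False, y: False}
  {h: True, x: True, y: False}
  {y: True, x: True, h: False}


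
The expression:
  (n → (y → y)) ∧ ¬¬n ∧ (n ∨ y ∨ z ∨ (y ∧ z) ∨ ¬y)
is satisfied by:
  {n: True}


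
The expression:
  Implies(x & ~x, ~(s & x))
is always true.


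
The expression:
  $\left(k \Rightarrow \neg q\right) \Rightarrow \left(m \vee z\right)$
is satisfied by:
  {k: True, z: True, m: True, q: True}
  {k: True, z: True, m: True, q: False}
  {z: True, m: True, q: True, k: False}
  {z: True, m: True, q: False, k: False}
  {k: True, z: True, q: True, m: False}
  {k: True, z: True, q: False, m: False}
  {z: True, q: True, m: False, k: False}
  {z: True, q: False, m: False, k: False}
  {k: True, m: True, q: True, z: False}
  {k: True, m: True, q: False, z: False}
  {m: True, q: True, z: False, k: False}
  {m: True, z: False, q: False, k: False}
  {k: True, q: True, z: False, m: False}


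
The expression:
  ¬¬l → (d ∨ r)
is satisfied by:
  {r: True, d: True, l: False}
  {r: True, l: False, d: False}
  {d: True, l: False, r: False}
  {d: False, l: False, r: False}
  {r: True, d: True, l: True}
  {r: True, l: True, d: False}
  {d: True, l: True, r: False}


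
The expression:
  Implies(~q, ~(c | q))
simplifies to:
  q | ~c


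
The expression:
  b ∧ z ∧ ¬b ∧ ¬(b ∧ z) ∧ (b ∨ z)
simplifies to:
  False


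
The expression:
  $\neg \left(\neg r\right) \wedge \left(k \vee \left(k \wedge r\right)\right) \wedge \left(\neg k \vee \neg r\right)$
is never true.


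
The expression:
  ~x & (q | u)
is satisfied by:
  {q: True, u: True, x: False}
  {q: True, x: False, u: False}
  {u: True, x: False, q: False}


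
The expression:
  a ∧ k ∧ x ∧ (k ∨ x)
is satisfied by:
  {a: True, x: True, k: True}


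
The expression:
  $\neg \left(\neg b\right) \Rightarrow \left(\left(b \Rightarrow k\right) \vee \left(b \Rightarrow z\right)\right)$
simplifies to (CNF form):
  $k \vee z \vee \neg b$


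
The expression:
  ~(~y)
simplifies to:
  y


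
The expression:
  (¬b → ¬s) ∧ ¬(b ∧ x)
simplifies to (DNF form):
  (b ∧ ¬x) ∨ (¬b ∧ ¬s)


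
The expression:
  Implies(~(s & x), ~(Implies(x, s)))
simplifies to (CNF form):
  x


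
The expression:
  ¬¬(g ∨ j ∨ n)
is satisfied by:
  {n: True, g: True, j: True}
  {n: True, g: True, j: False}
  {n: True, j: True, g: False}
  {n: True, j: False, g: False}
  {g: True, j: True, n: False}
  {g: True, j: False, n: False}
  {j: True, g: False, n: False}


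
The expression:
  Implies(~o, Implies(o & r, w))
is always true.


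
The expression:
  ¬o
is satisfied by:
  {o: False}


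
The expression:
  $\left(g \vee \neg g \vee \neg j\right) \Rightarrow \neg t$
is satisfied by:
  {t: False}


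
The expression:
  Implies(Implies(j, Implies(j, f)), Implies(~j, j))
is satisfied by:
  {j: True}


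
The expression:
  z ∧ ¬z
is never true.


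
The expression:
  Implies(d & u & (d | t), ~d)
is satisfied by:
  {u: False, d: False}
  {d: True, u: False}
  {u: True, d: False}


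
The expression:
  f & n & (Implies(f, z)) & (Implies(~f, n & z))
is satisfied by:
  {z: True, f: True, n: True}


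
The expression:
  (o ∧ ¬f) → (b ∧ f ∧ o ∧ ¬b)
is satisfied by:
  {f: True, o: False}
  {o: False, f: False}
  {o: True, f: True}


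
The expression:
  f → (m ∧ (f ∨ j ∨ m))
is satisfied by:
  {m: True, f: False}
  {f: False, m: False}
  {f: True, m: True}


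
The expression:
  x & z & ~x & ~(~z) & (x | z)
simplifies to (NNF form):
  False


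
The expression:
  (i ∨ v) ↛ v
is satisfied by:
  {i: True, v: False}


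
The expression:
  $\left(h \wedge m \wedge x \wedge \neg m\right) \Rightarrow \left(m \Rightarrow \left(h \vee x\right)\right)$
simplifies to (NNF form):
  $\text{True}$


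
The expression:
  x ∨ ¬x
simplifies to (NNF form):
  True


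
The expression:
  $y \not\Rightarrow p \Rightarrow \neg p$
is always true.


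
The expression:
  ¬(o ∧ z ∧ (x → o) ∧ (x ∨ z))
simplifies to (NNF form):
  ¬o ∨ ¬z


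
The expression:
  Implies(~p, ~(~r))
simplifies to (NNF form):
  p | r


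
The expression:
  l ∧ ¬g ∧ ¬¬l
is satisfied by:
  {l: True, g: False}


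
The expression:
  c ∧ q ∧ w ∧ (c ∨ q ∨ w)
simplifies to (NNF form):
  c ∧ q ∧ w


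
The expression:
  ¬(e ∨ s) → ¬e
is always true.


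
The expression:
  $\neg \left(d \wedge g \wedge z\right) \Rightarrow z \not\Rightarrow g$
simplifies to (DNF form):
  $\left(d \wedge z\right) \vee \left(z \wedge \neg g\right)$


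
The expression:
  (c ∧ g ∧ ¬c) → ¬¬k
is always true.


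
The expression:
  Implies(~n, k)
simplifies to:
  k | n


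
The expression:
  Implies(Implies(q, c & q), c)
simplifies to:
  c | q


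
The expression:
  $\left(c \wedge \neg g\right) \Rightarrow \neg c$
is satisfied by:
  {g: True, c: False}
  {c: False, g: False}
  {c: True, g: True}


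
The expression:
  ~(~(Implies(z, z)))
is always true.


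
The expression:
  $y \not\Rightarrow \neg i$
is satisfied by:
  {i: True, y: True}


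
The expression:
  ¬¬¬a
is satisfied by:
  {a: False}


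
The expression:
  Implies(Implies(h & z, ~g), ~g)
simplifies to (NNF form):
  ~g | (h & z)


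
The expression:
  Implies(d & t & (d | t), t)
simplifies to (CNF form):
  True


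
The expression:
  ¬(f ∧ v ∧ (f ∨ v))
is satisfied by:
  {v: False, f: False}
  {f: True, v: False}
  {v: True, f: False}


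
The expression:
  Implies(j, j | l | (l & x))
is always true.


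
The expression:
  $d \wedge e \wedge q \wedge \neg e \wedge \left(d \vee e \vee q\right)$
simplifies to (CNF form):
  $\text{False}$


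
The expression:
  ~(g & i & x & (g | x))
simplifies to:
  ~g | ~i | ~x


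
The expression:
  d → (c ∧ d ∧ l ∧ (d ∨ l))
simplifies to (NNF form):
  (c ∧ l) ∨ ¬d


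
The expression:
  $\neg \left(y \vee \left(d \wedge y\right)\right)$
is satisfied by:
  {y: False}


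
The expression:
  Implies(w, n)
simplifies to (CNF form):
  n | ~w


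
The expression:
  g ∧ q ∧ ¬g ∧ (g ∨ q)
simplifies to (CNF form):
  False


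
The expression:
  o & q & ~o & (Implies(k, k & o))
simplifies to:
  False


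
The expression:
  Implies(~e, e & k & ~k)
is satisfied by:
  {e: True}


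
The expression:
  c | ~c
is always true.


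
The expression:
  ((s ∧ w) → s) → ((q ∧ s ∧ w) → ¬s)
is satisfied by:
  {s: False, q: False, w: False}
  {w: True, s: False, q: False}
  {q: True, s: False, w: False}
  {w: True, q: True, s: False}
  {s: True, w: False, q: False}
  {w: True, s: True, q: False}
  {q: True, s: True, w: False}


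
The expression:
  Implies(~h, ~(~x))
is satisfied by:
  {x: True, h: True}
  {x: True, h: False}
  {h: True, x: False}


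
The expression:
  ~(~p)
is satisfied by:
  {p: True}


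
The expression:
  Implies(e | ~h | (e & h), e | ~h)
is always true.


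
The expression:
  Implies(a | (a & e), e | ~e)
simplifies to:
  True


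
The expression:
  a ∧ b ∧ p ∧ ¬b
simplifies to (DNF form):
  False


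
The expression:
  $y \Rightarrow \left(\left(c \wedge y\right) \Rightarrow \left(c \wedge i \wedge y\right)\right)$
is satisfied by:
  {i: True, c: False, y: False}
  {c: False, y: False, i: False}
  {i: True, y: True, c: False}
  {y: True, c: False, i: False}
  {i: True, c: True, y: False}
  {c: True, i: False, y: False}
  {i: True, y: True, c: True}


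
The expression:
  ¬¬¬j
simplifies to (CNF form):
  ¬j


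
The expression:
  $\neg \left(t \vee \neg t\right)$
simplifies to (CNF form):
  $\text{False}$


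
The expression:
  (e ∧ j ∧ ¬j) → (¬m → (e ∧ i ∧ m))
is always true.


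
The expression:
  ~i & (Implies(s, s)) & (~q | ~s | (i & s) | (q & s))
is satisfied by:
  {i: False}


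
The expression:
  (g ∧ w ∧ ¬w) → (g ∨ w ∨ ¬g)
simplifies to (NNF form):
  True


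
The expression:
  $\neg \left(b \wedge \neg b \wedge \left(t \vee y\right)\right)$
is always true.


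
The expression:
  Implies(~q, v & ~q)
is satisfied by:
  {q: True, v: True}
  {q: True, v: False}
  {v: True, q: False}


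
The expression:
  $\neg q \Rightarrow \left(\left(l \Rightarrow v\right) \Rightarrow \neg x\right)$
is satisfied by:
  {q: True, l: True, v: False, x: False}
  {q: True, v: False, l: False, x: False}
  {q: True, l: True, v: True, x: False}
  {q: True, v: True, l: False, x: False}
  {l: True, q: False, v: False, x: False}
  {q: False, v: False, l: False, x: False}
  {l: True, v: True, q: False, x: False}
  {v: True, q: False, l: False, x: False}
  {x: True, l: True, q: True, v: False}
  {x: True, q: True, v: False, l: False}
  {x: True, l: True, q: True, v: True}
  {x: True, q: True, v: True, l: False}
  {x: True, l: True, q: False, v: False}


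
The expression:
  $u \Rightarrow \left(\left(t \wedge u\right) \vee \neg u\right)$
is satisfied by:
  {t: True, u: False}
  {u: False, t: False}
  {u: True, t: True}


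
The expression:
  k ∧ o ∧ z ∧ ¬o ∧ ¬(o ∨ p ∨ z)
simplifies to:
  False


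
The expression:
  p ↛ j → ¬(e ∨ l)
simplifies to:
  j ∨ (¬e ∧ ¬l) ∨ ¬p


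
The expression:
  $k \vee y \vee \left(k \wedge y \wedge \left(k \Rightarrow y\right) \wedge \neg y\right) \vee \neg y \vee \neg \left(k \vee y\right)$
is always true.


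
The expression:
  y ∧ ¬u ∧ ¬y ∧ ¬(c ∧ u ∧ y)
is never true.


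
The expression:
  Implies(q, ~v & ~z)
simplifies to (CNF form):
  (~q | ~v) & (~q | ~z)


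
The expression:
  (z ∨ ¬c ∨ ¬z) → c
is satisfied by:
  {c: True}


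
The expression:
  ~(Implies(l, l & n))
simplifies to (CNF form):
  l & ~n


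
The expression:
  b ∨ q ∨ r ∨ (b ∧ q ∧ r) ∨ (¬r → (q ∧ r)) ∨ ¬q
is always true.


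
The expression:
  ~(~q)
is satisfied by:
  {q: True}


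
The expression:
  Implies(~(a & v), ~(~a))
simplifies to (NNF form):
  a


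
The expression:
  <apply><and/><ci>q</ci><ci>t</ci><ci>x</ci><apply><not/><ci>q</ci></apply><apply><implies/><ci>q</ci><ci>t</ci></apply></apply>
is never true.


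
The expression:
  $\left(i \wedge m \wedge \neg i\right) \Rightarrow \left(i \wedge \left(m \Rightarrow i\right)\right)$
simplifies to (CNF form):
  $\text{True}$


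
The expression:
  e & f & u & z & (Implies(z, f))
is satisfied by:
  {z: True, e: True, u: True, f: True}


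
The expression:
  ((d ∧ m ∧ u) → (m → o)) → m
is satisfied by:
  {m: True}


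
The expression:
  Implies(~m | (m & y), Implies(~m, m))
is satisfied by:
  {m: True}


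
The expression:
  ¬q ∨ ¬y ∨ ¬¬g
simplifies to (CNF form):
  g ∨ ¬q ∨ ¬y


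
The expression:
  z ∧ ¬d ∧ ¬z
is never true.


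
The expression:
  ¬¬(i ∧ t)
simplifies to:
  i ∧ t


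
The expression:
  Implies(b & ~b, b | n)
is always true.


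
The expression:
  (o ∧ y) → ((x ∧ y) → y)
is always true.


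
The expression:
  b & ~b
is never true.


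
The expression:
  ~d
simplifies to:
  ~d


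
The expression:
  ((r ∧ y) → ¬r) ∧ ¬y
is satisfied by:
  {y: False}


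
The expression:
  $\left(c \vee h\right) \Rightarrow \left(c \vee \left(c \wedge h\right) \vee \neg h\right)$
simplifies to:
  $c \vee \neg h$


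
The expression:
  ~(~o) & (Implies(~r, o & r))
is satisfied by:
  {r: True, o: True}


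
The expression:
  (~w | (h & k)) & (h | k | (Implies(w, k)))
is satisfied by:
  {h: True, k: True, w: False}
  {h: True, k: False, w: False}
  {k: True, h: False, w: False}
  {h: False, k: False, w: False}
  {h: True, w: True, k: True}


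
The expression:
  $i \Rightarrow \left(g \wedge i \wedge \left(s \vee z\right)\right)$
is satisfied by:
  {z: True, g: True, s: True, i: False}
  {z: True, g: True, s: False, i: False}
  {g: True, s: True, z: False, i: False}
  {g: True, z: False, s: False, i: False}
  {z: True, s: True, g: False, i: False}
  {z: True, s: False, g: False, i: False}
  {s: True, z: False, g: False, i: False}
  {s: False, z: False, g: False, i: False}
  {i: True, z: True, g: True, s: True}
  {i: True, z: True, g: True, s: False}
  {i: True, g: True, s: True, z: False}


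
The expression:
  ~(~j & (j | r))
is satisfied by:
  {j: True, r: False}
  {r: False, j: False}
  {r: True, j: True}


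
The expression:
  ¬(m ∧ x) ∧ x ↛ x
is never true.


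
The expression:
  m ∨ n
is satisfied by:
  {n: True, m: True}
  {n: True, m: False}
  {m: True, n: False}


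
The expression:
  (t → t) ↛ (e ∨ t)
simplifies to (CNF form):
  ¬e ∧ ¬t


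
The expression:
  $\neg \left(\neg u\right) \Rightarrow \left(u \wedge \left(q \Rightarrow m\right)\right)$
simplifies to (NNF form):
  $m \vee \neg q \vee \neg u$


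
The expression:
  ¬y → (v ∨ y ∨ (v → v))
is always true.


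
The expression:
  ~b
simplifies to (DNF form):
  ~b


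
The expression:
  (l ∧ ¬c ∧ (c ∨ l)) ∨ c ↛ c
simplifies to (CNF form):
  l ∧ ¬c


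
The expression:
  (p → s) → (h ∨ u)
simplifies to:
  h ∨ u ∨ (p ∧ ¬s)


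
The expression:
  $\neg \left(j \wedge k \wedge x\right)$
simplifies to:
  $\neg j \vee \neg k \vee \neg x$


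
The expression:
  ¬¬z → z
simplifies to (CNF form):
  True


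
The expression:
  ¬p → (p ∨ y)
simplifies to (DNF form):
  p ∨ y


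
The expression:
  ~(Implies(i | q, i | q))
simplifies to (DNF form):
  False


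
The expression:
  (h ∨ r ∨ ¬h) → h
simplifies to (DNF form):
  h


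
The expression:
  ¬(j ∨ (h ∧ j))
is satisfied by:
  {j: False}


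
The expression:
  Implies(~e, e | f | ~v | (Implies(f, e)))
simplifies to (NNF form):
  True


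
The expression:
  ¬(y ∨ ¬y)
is never true.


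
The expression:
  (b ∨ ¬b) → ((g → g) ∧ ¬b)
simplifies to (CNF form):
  ¬b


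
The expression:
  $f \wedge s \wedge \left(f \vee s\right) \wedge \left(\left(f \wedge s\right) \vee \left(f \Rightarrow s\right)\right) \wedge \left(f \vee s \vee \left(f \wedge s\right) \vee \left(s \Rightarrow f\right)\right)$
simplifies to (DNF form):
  $f \wedge s$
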